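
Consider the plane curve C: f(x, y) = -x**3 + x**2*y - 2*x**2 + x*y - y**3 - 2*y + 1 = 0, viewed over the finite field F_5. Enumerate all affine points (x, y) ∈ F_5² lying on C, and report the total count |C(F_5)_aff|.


Affine F_5-points: {(1, 2), (2, 0), (2, 2), (2, 3), (3, 1), (4, 0)}; count = 6.

For each of the 25 pairs (x, y) ∈ F_5², evaluate f(x, y) mod 5. Record the zeros.
  x = 0: [0↦1, 1↦3, 2↦4, 3↦3, 4↦4]  zeros at y ∈ ∅
  x = 1: [0↦3, 1↦2, 2↦0, 3↦1, 4↦4]  zeros at y ∈ {2}
  x = 2: [0↦0, 1↦3, 2↦0, 3↦0, 4↦2]  zeros at y ∈ {0, 2, 3}
  x = 3: [0↦1, 1↦0, 2↦3, 3↦4, 4↦2]  zeros at y ∈ {1}
  x = 4: [0↦0, 1↦2, 2↦3, 3↦2, 4↦3]  zeros at y ∈ {0}
Collecting zeros: affine points = {(1, 2), (2, 0), (2, 2), (2, 3), (3, 1), (4, 0)}.
Total count |C(F_5)_aff| = 6.


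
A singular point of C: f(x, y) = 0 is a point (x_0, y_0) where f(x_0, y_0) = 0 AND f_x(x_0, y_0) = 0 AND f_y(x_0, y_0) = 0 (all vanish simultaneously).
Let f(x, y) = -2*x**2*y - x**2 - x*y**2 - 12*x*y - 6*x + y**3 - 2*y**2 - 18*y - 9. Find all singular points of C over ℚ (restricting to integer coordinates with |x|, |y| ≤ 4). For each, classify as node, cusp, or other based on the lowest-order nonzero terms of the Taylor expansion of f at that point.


Singular points: {(-3, 0)}; classification: node.

Compute partial derivatives:
  f_x = -4*x*y - 2*x - y**2 - 12*y - 6.
  f_y = -2*x**2 - 2*x*y - 12*x + 3*y**2 - 4*y - 18.
Scan x_0 ∈ {−4, ..., 4}. For each x_0, f_y(x_0, y) is a polynomial in y; find its integer roots y ∈ {−4, ..., 4}, then test f_x and f at those candidates.
  x = -4: f_y(-4, y) = 3*y**2 + 4*y - 2; no integer root y with |y| ≤ 4.
  x = -3: f_y(-3, y) = 3*y**2 + 2*y; vanishes at y ∈ {0}. (-3, 0): f_x = 0, f = 0 — SINGULAR.
  x = -2: f_y(-2, y) = 3*y**2 - 2; no integer root y with |y| ≤ 4.
  x = -1: f_y(-1, y) = 3*y**2 - 2*y - 8; vanishes at y ∈ {2}. (-1, 2): f_x = -24 ≠ 0.
  x = 0: f_y(0, y) = 3*y**2 - 4*y - 18; no integer root y with |y| ≤ 4.
  x = 1: f_y(1, y) = 3*y**2 - 6*y - 32; no integer root y with |y| ≤ 4.
  x = 2: f_y(2, y) = 3*y**2 - 8*y - 50; no integer root y with |y| ≤ 4.
  x = 3: f_y(3, y) = 3*y**2 - 10*y - 72; no integer root y with |y| ≤ 4.
  x = 4: f_y(4, y) = 3*y**2 - 12*y - 98; no integer root y with |y| ≤ 4.
Only singular point on the grid: (-3, 0).
Classify: substitute x = -3 + u, y = 0 + v and expand: f = -2*u**2*v - u**2 - u*v**2 + v**3 + v**2.
No constant or linear terms (consistent with a singular point). Quadratic part: -u**2 + v**2. Cubic part: -2*u**2*v - u*v**2 + v**3.
The quadratic part v**2 - u**2 = (v − u)(v + u) splits into two distinct linear factors, so there are two distinct tangent lines y − 0 = ±(x − -3) — this is a node (ordinary double point).
Classification: node.


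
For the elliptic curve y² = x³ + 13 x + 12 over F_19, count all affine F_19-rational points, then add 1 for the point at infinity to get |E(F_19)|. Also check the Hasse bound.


Affine points = {(1, 8), (1, 11), (7, 3), (7, 16), (8, 1), (8, 18), (11, 2), (11, 17), (17, 4), (17, 15), (18, 6), (18, 13)}; affine count = 12; |E(F_19)| = 13.

Discriminant check: Δ ∝ 4a³ + 27b² = 4·13³ + 27·12² = 4·2197 + 27·144 ≡ 3 (mod 19). Nonzero ⇒ E is nonsingular.
For each x ∈ F_19, compute rhs = x³ + 13·x + 12 mod 19, then count y ∈ F_19 with y² ≡ rhs.
  x = 0: rhs = 12, matching y values: none (0 points).
  x = 1: rhs = 7, matching y values: 8, 11 (2 points).
  x = 2: rhs = 8, matching y values: none (0 points).
  x = 3: rhs = 2, matching y values: none (0 points).
  x = 4: rhs = 14, matching y values: none (0 points).
  x = 5: rhs = 12, matching y values: none (0 points).
  x = 6: rhs = 2, matching y values: none (0 points).
  x = 7: rhs = 9, matching y values: 3, 16 (2 points).
  x = 8: rhs = 1, matching y values: 1, 18 (2 points).
  x = 9: rhs = 3, matching y values: none (0 points).
  x = 10: rhs = 2, matching y values: none (0 points).
  x = 11: rhs = 4, matching y values: 2, 17 (2 points).
  x = 12: rhs = 15, matching y values: none (0 points).
  x = 13: rhs = 3, matching y values: none (0 points).
  x = 14: rhs = 12, matching y values: none (0 points).
  x = 15: rhs = 10, matching y values: none (0 points).
  x = 16: rhs = 3, matching y values: none (0 points).
  x = 17: rhs = 16, matching y values: 4, 15 (2 points).
  x = 18: rhs = 17, matching y values: 6, 13 (2 points).
Total affine count: 12.
Full point count |E(F_19)| = 12 + 1 = 13.
Hasse bound: |13 − (19+1)| = |-7| = 7 ≤ 2√19 ≈ 8.7178 ✓.


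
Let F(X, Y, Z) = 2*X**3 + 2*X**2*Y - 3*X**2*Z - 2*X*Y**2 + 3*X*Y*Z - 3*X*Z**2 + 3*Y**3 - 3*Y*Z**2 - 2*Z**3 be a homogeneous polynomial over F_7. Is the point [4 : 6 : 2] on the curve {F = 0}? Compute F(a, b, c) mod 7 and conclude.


F(4,6,2) ≡ 4 (mod 7); P is NOT on the curve.

Evaluate F(4, 6, 2) term-by-term (mod 7).
  2*X**3 ↦ 2·64·1·1 = 128
  2*X**2*Y ↦ 2·16·6·1 = 192
  -3*X**2*Z ↦ -3·16·1·2 = -96
  -2*X*Y**2 ↦ -2·4·36·1 = -288
  3*X*Y*Z ↦ 3·4·6·2 = 144
  -3*X*Z**2 ↦ -3·4·1·4 = -48
  3*Y**3 ↦ 3·1·216·1 = 648
  -3*Y*Z**2 ↦ -3·1·6·4 = -72
  -2*Z**3 ↦ -2·1·1·8 = -16
Sum: F(4, 6, 2) = (128) + (192) + (-96) + (-288) + (144) + (-48) + (648) + (-72) + (-16) = 592.
Reducing mod 7: 592 ≡ 4 (mod 7).
Since F(a, b, c) ≡ 4 ≠ 0 (mod 7), P does NOT lie on the curve.


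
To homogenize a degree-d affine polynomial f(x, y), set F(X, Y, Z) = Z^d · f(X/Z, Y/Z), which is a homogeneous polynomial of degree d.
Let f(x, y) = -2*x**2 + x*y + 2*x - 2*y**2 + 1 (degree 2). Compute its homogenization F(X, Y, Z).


F(X, Y, Z) = -2*X**2 + X*Y + 2*X*Z - 2*Y**2 + Z**2

deg(f) = 2.
Substitute x = X/Z, y = Y/Z into f, then multiply by Z^2.
  monomial -2·x^2·y^0 ↦ -2·X^2·Y^0·Z^0.
  monomial 1·x^1·y^1 ↦ 1·X^1·Y^1·Z^0.
  monomial 2·x^1·y^0 ↦ 2·X^1·Y^0·Z^1.
  monomial -2·x^0·y^2 ↦ -2·X^0·Y^2·Z^0.
  monomial 1·x^0·y^0 ↦ 1·X^0·Y^0·Z^2.
Collecting: F(X, Y, Z) = -2*X**2 + X*Y + 2*X*Z - 2*Y**2 + Z**2.


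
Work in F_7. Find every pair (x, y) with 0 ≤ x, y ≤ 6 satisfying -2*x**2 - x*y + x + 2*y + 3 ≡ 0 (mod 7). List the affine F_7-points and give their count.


Affine F_7-points: {(0, 2), (1, 5), (3, 2), (4, 5), (5, 0), (6, 0)}; count = 6.

For each of the 49 pairs (x, y) ∈ F_7², evaluate f(x, y) mod 7. Record the zeros.
  x = 0: [0↦3, 1↦5, 2↦0, 3↦2, 4↦4, 5↦6, 6↦1]  zeros at y ∈ {2}
  x = 1: [0↦2, 1↦3, 2↦4, 3↦5, 4↦6, 5↦0, 6↦1]  zeros at y ∈ {5}
  x = 2: [0↦4, 1↦4, 2↦4, 3↦4, 4↦4, 5↦4, 6↦4]  zeros at y ∈ ∅
  x = 3: [0↦2, 1↦1, 2↦0, 3↦6, 4↦5, 5↦4, 6↦3]  zeros at y ∈ {2}
  x = 4: [0↦3, 1↦1, 2↦6, 3↦4, 4↦2, 5↦0, 6↦5]  zeros at y ∈ {5}
  x = 5: [0↦0, 1↦4, 2↦1, 3↦5, 4↦2, 5↦6, 6↦3]  zeros at y ∈ {0}
  x = 6: [0↦0, 1↦3, 2↦6, 3↦2, 4↦5, 5↦1, 6↦4]  zeros at y ∈ {0}
Collecting zeros: affine points = {(0, 2), (1, 5), (3, 2), (4, 5), (5, 0), (6, 0)}.
Total count |C(F_7)_aff| = 6.


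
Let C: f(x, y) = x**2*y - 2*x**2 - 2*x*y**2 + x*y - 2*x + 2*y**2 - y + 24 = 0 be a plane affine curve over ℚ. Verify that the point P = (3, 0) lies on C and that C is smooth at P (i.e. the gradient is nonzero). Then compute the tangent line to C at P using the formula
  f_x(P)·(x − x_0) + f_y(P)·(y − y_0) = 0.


Tangent line at P: -14*x + 11*y + 42 = 0.

Step 1: f(3, 0) = 0, so P lies on C.
Step 2: partial derivatives
  f_x(x, y) = 2*x*y - 4*x - 2*y**2 + y - 2, f_y(x, y) = x**2 - 4*x*y + x + 4*y - 1.
  f_x(P) = -14, f_y(P) = 11 (gradient nonzero, so P is smooth).
Step 3: tangent line at P: -14·(x − 3) + 11·(y − 0) = 0.
Expanding: -14*x + 11*y + 42 = 0.


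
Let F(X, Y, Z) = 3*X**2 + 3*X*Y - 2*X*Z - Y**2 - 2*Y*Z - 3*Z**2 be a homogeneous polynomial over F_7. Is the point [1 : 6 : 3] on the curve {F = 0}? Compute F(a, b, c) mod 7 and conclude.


F(1,6,3) ≡ 0 (mod 7); P is on the curve.

Evaluate F(1, 6, 3) term-by-term (mod 7).
  3*X**2 ↦ 3·1·1·1 = 3
  3*X*Y ↦ 3·1·6·1 = 18
  -2*X*Z ↦ -2·1·1·3 = -6
  -Y**2 ↦ -1·1·36·1 = -36
  -2*Y*Z ↦ -2·1·6·3 = -36
  -3*Z**2 ↦ -3·1·1·9 = -27
Sum: F(1, 6, 3) = (3) + (18) + (-6) + (-36) + (-36) + (-27) = -84.
Reducing mod 7: -84 ≡ 0 (mod 7).
Since F(a, b, c) ≡ 0 (mod 7), P lies on the curve.


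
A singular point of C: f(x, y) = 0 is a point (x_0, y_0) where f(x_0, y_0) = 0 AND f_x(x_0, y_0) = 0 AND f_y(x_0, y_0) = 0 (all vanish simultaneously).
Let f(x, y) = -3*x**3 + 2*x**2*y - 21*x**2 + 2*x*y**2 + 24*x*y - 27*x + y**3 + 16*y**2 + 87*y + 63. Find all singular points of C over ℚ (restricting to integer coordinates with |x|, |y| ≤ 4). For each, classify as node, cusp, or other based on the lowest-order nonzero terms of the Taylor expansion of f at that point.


Singular points: {(-3, -3)}; classification: cusp.

Compute partial derivatives:
  f_x = -9*x**2 + 4*x*y - 42*x + 2*y**2 + 24*y - 27.
  f_y = 2*x**2 + 4*x*y + 24*x + 3*y**2 + 32*y + 87.
Scan x_0 ∈ {−4, ..., 4}. For each x_0, f_y(x_0, y) is a polynomial in y; find its integer roots y ∈ {−4, ..., 4}, then test f_x and f at those candidates.
  x = -4: f_y(-4, y) = 3*y**2 + 16*y + 23; no integer root y with |y| ≤ 4.
  x = -3: f_y(-3, y) = 3*y**2 + 20*y + 33; vanishes at y ∈ {-3}. (-3, -3): f_x = 0, f = 0 — SINGULAR.
  x = -2: f_y(-2, y) = 3*y**2 + 24*y + 47; no integer root y with |y| ≤ 4.
  x = -1: f_y(-1, y) = 3*y**2 + 28*y + 65; no integer root y with |y| ≤ 4.
  x = 0: f_y(0, y) = 3*y**2 + 32*y + 87; no integer root y with |y| ≤ 4.
  x = 1: f_y(1, y) = 3*y**2 + 36*y + 113; no integer root y with |y| ≤ 4.
  x = 2: f_y(2, y) = 3*y**2 + 40*y + 143; no integer root y with |y| ≤ 4.
  x = 3: f_y(3, y) = 3*y**2 + 44*y + 177; no integer root y with |y| ≤ 4.
  x = 4: f_y(4, y) = 3*y**2 + 48*y + 215; no integer root y with |y| ≤ 4.
Only singular point on the grid: (-3, -3).
Classify: substitute x = -3 + u, y = -3 + v and expand: f = -3*u**3 + 2*u**2*v + 2*u*v**2 + v**3 + v**2.
No constant or linear terms (consistent with a singular point). Quadratic part: v**2. Cubic part: -3*u**3 + 2*u**2*v + 2*u*v**2 + v**3.
The quadratic part v**2 is a perfect square, so there is a single (double) tangent line v = 0, i.e. y = -3. Restricting the cubic part to that line (v = 0) leaves -3*u**3 ≠ 0, so f is not divisible by v and the branch is v² ≈ 3*u**3 to lowest order — this is a cusp.
Classification: cusp.


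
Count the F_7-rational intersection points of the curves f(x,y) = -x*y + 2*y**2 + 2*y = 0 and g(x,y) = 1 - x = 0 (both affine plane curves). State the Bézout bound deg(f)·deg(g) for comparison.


Common zeros: {(1, 0), (1, 3)}; count = 2; Bézout bound = 2.

deg(f) = 2, deg(g) = 1, so Bézout bound = 2.
Scan x ∈ F_7. For each x, list the y ∈ F_7 with f(x, y) ≡ 0 and those with g(x, y) ≡ 0 (mod 7); the common zeros in that column are the intersection.
  x = 0: f ≡ 0 at y ∈ {0, 6}; g ≡ 0 at y ∈ ∅; common: ∅.
  x = 1: f ≡ 0 at y ∈ {0, 3}; g ≡ 0 at y ∈ {0, 1, 2, 3, 4, 5, 6}; common: {0, 3}.
  x = 2: f ≡ 0 at y ∈ {0}; g ≡ 0 at y ∈ ∅; common: ∅.
  x = 3: f ≡ 0 at y ∈ {0, 4}; g ≡ 0 at y ∈ ∅; common: ∅.
  x = 4: f ≡ 0 at y ∈ {0, 1}; g ≡ 0 at y ∈ ∅; common: ∅.
  x = 5: f ≡ 0 at y ∈ {0, 5}; g ≡ 0 at y ∈ ∅; common: ∅.
  x = 6: f ≡ 0 at y ∈ {0, 2}; g ≡ 0 at y ∈ ∅; common: ∅.
Collecting: common zeros = {(1, 0), (1, 3)}, so the count is 2.
Comparison with the Bézout bound: 2 ≤ 2 = deg(f)·deg(g), as expected for curves with no common component (the bound is attained).


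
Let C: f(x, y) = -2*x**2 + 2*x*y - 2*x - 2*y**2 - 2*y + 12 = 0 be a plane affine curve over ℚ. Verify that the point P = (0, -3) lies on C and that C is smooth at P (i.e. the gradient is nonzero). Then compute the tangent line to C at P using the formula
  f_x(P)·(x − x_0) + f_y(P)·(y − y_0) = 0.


Tangent line at P: -8*x + 10*y + 30 = 0.

Step 1: f(0, -3) = 0, so P lies on C.
Step 2: partial derivatives
  f_x(x, y) = -4*x + 2*y - 2, f_y(x, y) = 2*x - 4*y - 2.
  f_x(P) = -8, f_y(P) = 10 (gradient nonzero, so P is smooth).
Step 3: tangent line at P: -8·(x − 0) + 10·(y − -3) = 0.
Expanding: -8*x + 10*y + 30 = 0.


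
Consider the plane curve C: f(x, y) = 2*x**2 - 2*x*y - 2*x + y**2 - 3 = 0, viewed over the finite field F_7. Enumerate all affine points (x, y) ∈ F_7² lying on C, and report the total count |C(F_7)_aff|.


Affine F_7-points: {(1, 3), (1, 6), (3, 3), (4, 0), (4, 1), (5, 1), (5, 2), (6, 6)}; count = 8.

For each of the 49 pairs (x, y) ∈ F_7², evaluate f(x, y) mod 7. Record the zeros.
  x = 0: [0↦4, 1↦5, 2↦1, 3↦6, 4↦6, 5↦1, 6↦5]  zeros at y ∈ ∅
  x = 1: [0↦4, 1↦3, 2↦4, 3↦0, 4↦5, 5↦5, 6↦0]  zeros at y ∈ {3, 6}
  x = 2: [0↦1, 1↦5, 2↦4, 3↦5, 4↦1, 5↦6, 6↦6]  zeros at y ∈ ∅
  x = 3: [0↦2, 1↦4, 2↦1, 3↦0, 4↦1, 5↦4, 6↦2]  zeros at y ∈ {3}
  x = 4: [0↦0, 1↦0, 2↦2, 3↦6, 4↦5, 5↦6, 6↦2]  zeros at y ∈ {0, 1}
  x = 5: [0↦2, 1↦0, 2↦0, 3↦2, 4↦6, 5↦5, 6↦6]  zeros at y ∈ {1, 2}
  x = 6: [0↦1, 1↦4, 2↦2, 3↦2, 4↦4, 5↦1, 6↦0]  zeros at y ∈ {6}
Collecting zeros: affine points = {(1, 3), (1, 6), (3, 3), (4, 0), (4, 1), (5, 1), (5, 2), (6, 6)}.
Total count |C(F_7)_aff| = 8.


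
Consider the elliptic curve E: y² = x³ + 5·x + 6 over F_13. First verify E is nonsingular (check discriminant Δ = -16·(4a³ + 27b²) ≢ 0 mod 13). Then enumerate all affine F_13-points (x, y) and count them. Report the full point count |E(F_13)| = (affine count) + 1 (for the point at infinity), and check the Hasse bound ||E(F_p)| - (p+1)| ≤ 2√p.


Affine points = {(1, 5), (1, 8), (3, 3), (3, 10), (4, 5), (4, 8), (5, 0), (8, 5), (8, 8), (9, 0), (10, 4), (10, 9), (11, 1), (11, 12), (12, 0)}; affine count = 15; |E(F_13)| = 16.

Discriminant check: Δ ∝ 4a³ + 27b² = 4·5³ + 27·6² = 4·125 + 27·36 ≡ 3 (mod 13). Nonzero ⇒ E is nonsingular.
For each x ∈ F_13, compute rhs = x³ + 5·x + 6 mod 13, then count y ∈ F_13 with y² ≡ rhs.
  x = 0: rhs = 6, matching y values: none (0 points).
  x = 1: rhs = 12, matching y values: 5, 8 (2 points).
  x = 2: rhs = 11, matching y values: none (0 points).
  x = 3: rhs = 9, matching y values: 3, 10 (2 points).
  x = 4: rhs = 12, matching y values: 5, 8 (2 points).
  x = 5: rhs = 0, matching y values: 0 (1 points).
  x = 6: rhs = 5, matching y values: none (0 points).
  x = 7: rhs = 7, matching y values: none (0 points).
  x = 8: rhs = 12, matching y values: 5, 8 (2 points).
  x = 9: rhs = 0, matching y values: 0 (1 points).
  x = 10: rhs = 3, matching y values: 4, 9 (2 points).
  x = 11: rhs = 1, matching y values: 1, 12 (2 points).
  x = 12: rhs = 0, matching y values: 0 (1 points).
Total affine count: 15.
Full point count |E(F_13)| = 15 + 1 = 16.
Hasse bound: |16 − (13+1)| = |2| = 2 ≤ 2√13 ≈ 7.2111 ✓.


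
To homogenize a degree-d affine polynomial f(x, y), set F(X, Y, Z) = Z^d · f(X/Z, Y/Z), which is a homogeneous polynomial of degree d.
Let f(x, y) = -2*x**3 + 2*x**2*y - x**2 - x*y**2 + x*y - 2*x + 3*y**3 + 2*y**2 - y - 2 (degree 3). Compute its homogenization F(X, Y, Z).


F(X, Y, Z) = -2*X**3 + 2*X**2*Y - X**2*Z - X*Y**2 + X*Y*Z - 2*X*Z**2 + 3*Y**3 + 2*Y**2*Z - Y*Z**2 - 2*Z**3

deg(f) = 3.
Substitute x = X/Z, y = Y/Z into f, then multiply by Z^3.
  monomial -2·x^3·y^0 ↦ -2·X^3·Y^0·Z^0.
  monomial 2·x^2·y^1 ↦ 2·X^2·Y^1·Z^0.
  monomial -1·x^2·y^0 ↦ -1·X^2·Y^0·Z^1.
  monomial -1·x^1·y^2 ↦ -1·X^1·Y^2·Z^0.
  monomial 1·x^1·y^1 ↦ 1·X^1·Y^1·Z^1.
  monomial -2·x^1·y^0 ↦ -2·X^1·Y^0·Z^2.
  monomial 3·x^0·y^3 ↦ 3·X^0·Y^3·Z^0.
  monomial 2·x^0·y^2 ↦ 2·X^0·Y^2·Z^1.
  monomial -1·x^0·y^1 ↦ -1·X^0·Y^1·Z^2.
  monomial -2·x^0·y^0 ↦ -2·X^0·Y^0·Z^3.
Collecting: F(X, Y, Z) = -2*X**3 + 2*X**2*Y - X**2*Z - X*Y**2 + X*Y*Z - 2*X*Z**2 + 3*Y**3 + 2*Y**2*Z - Y*Z**2 - 2*Z**3.


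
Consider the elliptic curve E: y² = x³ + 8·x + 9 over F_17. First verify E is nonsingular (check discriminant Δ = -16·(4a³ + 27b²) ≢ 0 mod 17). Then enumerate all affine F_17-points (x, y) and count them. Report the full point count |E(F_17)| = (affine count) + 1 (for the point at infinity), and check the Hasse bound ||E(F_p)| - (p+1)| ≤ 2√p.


Affine points = {(0, 3), (0, 14), (1, 1), (1, 16), (2, 4), (2, 13), (3, 3), (3, 14), (5, 2), (5, 15), (6, 1), (6, 16), (7, 0), (10, 1), (10, 16), (11, 0), (13, 7), (13, 10), (14, 3), (14, 14), (15, 6), (15, 11), (16, 0)}; affine count = 23; |E(F_17)| = 24.

Discriminant check: Δ ∝ 4a³ + 27b² = 4·8³ + 27·9² = 4·512 + 27·81 ≡ 2 (mod 17). Nonzero ⇒ E is nonsingular.
For each x ∈ F_17, compute rhs = x³ + 8·x + 9 mod 17, then count y ∈ F_17 with y² ≡ rhs.
  x = 0: rhs = 9, matching y values: 3, 14 (2 points).
  x = 1: rhs = 1, matching y values: 1, 16 (2 points).
  x = 2: rhs = 16, matching y values: 4, 13 (2 points).
  x = 3: rhs = 9, matching y values: 3, 14 (2 points).
  x = 4: rhs = 3, matching y values: none (0 points).
  x = 5: rhs = 4, matching y values: 2, 15 (2 points).
  x = 6: rhs = 1, matching y values: 1, 16 (2 points).
  x = 7: rhs = 0, matching y values: 0 (1 points).
  x = 8: rhs = 7, matching y values: none (0 points).
  x = 9: rhs = 11, matching y values: none (0 points).
  x = 10: rhs = 1, matching y values: 1, 16 (2 points).
  x = 11: rhs = 0, matching y values: 0 (1 points).
  x = 12: rhs = 14, matching y values: none (0 points).
  x = 13: rhs = 15, matching y values: 7, 10 (2 points).
  x = 14: rhs = 9, matching y values: 3, 14 (2 points).
  x = 15: rhs = 2, matching y values: 6, 11 (2 points).
  x = 16: rhs = 0, matching y values: 0 (1 points).
Total affine count: 23.
Full point count |E(F_17)| = 23 + 1 = 24.
Hasse bound: |24 − (17+1)| = |6| = 6 ≤ 2√17 ≈ 8.2462 ✓.


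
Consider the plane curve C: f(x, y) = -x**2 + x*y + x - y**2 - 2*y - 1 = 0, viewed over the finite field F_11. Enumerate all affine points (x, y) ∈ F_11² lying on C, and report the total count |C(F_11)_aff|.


Affine F_11-points: {(0, 10)}; count = 1.

For each of the 121 pairs (x, y) ∈ F_11², evaluate f(x, y) mod 11. Record the zeros.
  x = 0: [0↦10, 1↦7, 2↦2, 3↦6, 4↦8, 5↦8, 6↦6, 7↦2, 8↦7, 9↦10, 10↦0]  zeros at y ∈ {10}
  x = 1: [0↦10, 1↦8, 2↦4, 3↦9, 4↦1, 5↦2, 6↦1, 7↦9, 8↦4, 9↦8, 10↦10]  zeros at y ∈ ∅
  x = 2: [0↦8, 1↦7, 2↦4, 3↦10, 4↦3, 5↦5, 6↦5, 7↦3, 8↦10, 9↦4, 10↦7]  zeros at y ∈ ∅
  x = 3: [0↦4, 1↦4, 2↦2, 3↦9, 4↦3, 5↦6, 6↦7, 7↦6, 8↦3, 9↦9, 10↦2]  zeros at y ∈ ∅
  x = 4: [0↦9, 1↦10, 2↦9, 3↦6, 4↦1, 5↦5, 6↦7, 7↦7, 8↦5, 9↦1, 10↦6]  zeros at y ∈ ∅
  x = 5: [0↦1, 1↦3, 2↦3, 3↦1, 4↦8, 5↦2, 6↦5, 7↦6, 8↦5, 9↦2, 10↦8]  zeros at y ∈ ∅
  x = 6: [0↦2, 1↦5, 2↦6, 3↦5, 4↦2, 5↦8, 6↦1, 7↦3, 8↦3, 9↦1, 10↦8]  zeros at y ∈ ∅
  x = 7: [0↦1, 1↦5, 2↦7, 3↦7, 4↦5, 5↦1, 6↦6, 7↦9, 8↦10, 9↦9, 10↦6]  zeros at y ∈ ∅
  x = 8: [0↦9, 1↦3, 2↦6, 3↦7, 4↦6, 5↦3, 6↦9, 7↦2, 8↦4, 9↦4, 10↦2]  zeros at y ∈ ∅
  x = 9: [0↦4, 1↦10, 2↦3, 3↦5, 4↦5, 5↦3, 6↦10, 7↦4, 8↦7, 9↦8, 10↦7]  zeros at y ∈ ∅
  x = 10: [0↦8, 1↦4, 2↦9, 3↦1, 4↦2, 5↦1, 6↦9, 7↦4, 8↦8, 9↦10, 10↦10]  zeros at y ∈ ∅
Collecting zeros: affine points = {(0, 10)}.
Total count |C(F_11)_aff| = 1.


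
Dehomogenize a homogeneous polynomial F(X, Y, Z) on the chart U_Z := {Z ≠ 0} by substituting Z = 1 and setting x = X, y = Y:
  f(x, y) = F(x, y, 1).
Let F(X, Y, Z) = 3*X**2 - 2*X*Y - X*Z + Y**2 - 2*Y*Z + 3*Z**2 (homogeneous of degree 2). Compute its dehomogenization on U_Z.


f(x, y) = 3*x**2 - 2*x*y - x + y**2 - 2*y + 3

On U_Z we set Z = 1. Each monomial c·X^i·Y^j·Z^k in F becomes c·x^i·y^j·1^k = c·x^i·y^j.
Substituting Z = 1: F(X, Y, 1) = 3*x**2 - 2*x*y - x + y**2 - 2*y + 3.
Note: deg(f) ≤ deg(F) = 2; strict inequality happens when F is divisible by Z (lost terms).


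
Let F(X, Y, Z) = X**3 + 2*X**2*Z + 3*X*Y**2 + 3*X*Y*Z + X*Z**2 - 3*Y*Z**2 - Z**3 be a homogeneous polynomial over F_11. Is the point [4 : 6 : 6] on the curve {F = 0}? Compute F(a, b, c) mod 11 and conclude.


F(4,6,6) ≡ 4 (mod 11); P is NOT on the curve.

Evaluate F(4, 6, 6) term-by-term (mod 11).
  X**3 ↦ 1·64·1·1 = 64
  2*X**2*Z ↦ 2·16·1·6 = 192
  3*X*Y**2 ↦ 3·4·36·1 = 432
  3*X*Y*Z ↦ 3·4·6·6 = 432
  X*Z**2 ↦ 1·4·1·36 = 144
  -3*Y*Z**2 ↦ -3·1·6·36 = -648
  -Z**3 ↦ -1·1·1·216 = -216
Sum: F(4, 6, 6) = (64) + (192) + (432) + (432) + (144) + (-648) + (-216) = 400.
Reducing mod 11: 400 ≡ 4 (mod 11).
Since F(a, b, c) ≡ 4 ≠ 0 (mod 11), P does NOT lie on the curve.


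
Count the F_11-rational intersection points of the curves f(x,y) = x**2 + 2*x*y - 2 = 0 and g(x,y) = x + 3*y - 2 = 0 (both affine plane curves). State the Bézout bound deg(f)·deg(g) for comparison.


Common zeros: ∅; count = 0; Bézout bound = 2.

deg(f) = 2, deg(g) = 1, so Bézout bound = 2.
Scan x ∈ F_11. For each x, list the y ∈ F_11 with f(x, y) ≡ 0 and those with g(x, y) ≡ 0 (mod 11); the common zeros in that column are the intersection.
  x = 0: f ≡ 0 at y ∈ ∅; g ≡ 0 at y ∈ {8}; common: ∅.
  x = 1: f ≡ 0 at y ∈ {6}; g ≡ 0 at y ∈ {4}; common: ∅.
  x = 2: f ≡ 0 at y ∈ {5}; g ≡ 0 at y ∈ {0}; common: ∅.
  x = 3: f ≡ 0 at y ∈ {8}; g ≡ 0 at y ∈ {7}; common: ∅.
  x = 4: f ≡ 0 at y ∈ {1}; g ≡ 0 at y ∈ {3}; common: ∅.
  x = 5: f ≡ 0 at y ∈ {1}; g ≡ 0 at y ∈ {10}; common: ∅.
  x = 6: f ≡ 0 at y ∈ {10}; g ≡ 0 at y ∈ {6}; common: ∅.
  x = 7: f ≡ 0 at y ∈ {10}; g ≡ 0 at y ∈ {2}; common: ∅.
  x = 8: f ≡ 0 at y ∈ {3}; g ≡ 0 at y ∈ {9}; common: ∅.
  x = 9: f ≡ 0 at y ∈ {6}; g ≡ 0 at y ∈ {5}; common: ∅.
  x = 10: f ≡ 0 at y ∈ {5}; g ≡ 0 at y ∈ {1}; common: ∅.
Collecting: common zeros = ∅, so the count is 0.
Comparison with the Bézout bound: 0 ≤ 2 = deg(f)·deg(g), as expected for curves with no common component (the affine F_11-count falls short of the bound because intersections may lie at infinity, over extension fields, or carry multiplicity).


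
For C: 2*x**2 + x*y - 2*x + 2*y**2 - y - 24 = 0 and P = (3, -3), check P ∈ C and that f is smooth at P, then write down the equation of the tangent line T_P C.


Tangent line at P: 7*x - 10*y - 51 = 0.

Step 1: f(3, -3) = 0, so P lies on C.
Step 2: partial derivatives
  f_x(x, y) = 4*x + y - 2, f_y(x, y) = x + 4*y - 1.
  f_x(P) = 7, f_y(P) = -10 (gradient nonzero, so P is smooth).
Step 3: tangent line at P: 7·(x − 3) + -10·(y − -3) = 0.
Expanding: 7*x - 10*y - 51 = 0.


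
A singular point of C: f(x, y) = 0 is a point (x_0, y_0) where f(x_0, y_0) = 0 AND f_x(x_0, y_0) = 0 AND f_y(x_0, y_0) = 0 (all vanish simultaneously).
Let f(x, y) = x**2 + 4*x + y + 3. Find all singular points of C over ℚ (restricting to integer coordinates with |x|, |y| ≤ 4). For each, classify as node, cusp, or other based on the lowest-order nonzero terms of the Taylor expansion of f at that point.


No singular points in the scanned grid; C is smooth there.

Compute partial derivatives:
  f_x = 2*x + 4.
  f_y = 1.
f_y = 1 is a nonzero constant, so f_y never vanishes: no point (x, y) can satisfy f = f_x = f_y = 0. In particular no (x, y) ∈ {−4, ..., 4}² is singular; the curve is smooth.


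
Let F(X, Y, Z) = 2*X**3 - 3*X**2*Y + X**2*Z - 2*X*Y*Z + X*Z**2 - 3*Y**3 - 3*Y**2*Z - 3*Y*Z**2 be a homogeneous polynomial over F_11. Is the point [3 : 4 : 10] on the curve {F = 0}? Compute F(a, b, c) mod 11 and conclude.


F(3,4,10) ≡ 6 (mod 11); P is NOT on the curve.

Evaluate F(3, 4, 10) term-by-term (mod 11).
  2*X**3 ↦ 2·27·1·1 = 54
  -3*X**2*Y ↦ -3·9·4·1 = -108
  X**2*Z ↦ 1·9·1·10 = 90
  -2*X*Y*Z ↦ -2·3·4·10 = -240
  X*Z**2 ↦ 1·3·1·100 = 300
  -3*Y**3 ↦ -3·1·64·1 = -192
  -3*Y**2*Z ↦ -3·1·16·10 = -480
  -3*Y*Z**2 ↦ -3·1·4·100 = -1200
Sum: F(3, 4, 10) = (54) + (-108) + (90) + (-240) + (300) + (-192) + (-480) + (-1200) = -1776.
Reducing mod 11: -1776 ≡ 6 (mod 11).
Since F(a, b, c) ≡ 6 ≠ 0 (mod 11), P does NOT lie on the curve.


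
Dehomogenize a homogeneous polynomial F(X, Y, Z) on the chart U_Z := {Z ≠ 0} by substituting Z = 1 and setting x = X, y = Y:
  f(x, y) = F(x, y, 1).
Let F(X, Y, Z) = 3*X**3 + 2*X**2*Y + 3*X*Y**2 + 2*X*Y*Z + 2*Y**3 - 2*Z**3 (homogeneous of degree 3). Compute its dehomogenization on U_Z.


f(x, y) = 3*x**3 + 2*x**2*y + 3*x*y**2 + 2*x*y + 2*y**3 - 2

On U_Z we set Z = 1. Each monomial c·X^i·Y^j·Z^k in F becomes c·x^i·y^j·1^k = c·x^i·y^j.
Substituting Z = 1: F(X, Y, 1) = 3*x**3 + 2*x**2*y + 3*x*y**2 + 2*x*y + 2*y**3 - 2.
Note: deg(f) ≤ deg(F) = 3; strict inequality happens when F is divisible by Z (lost terms).


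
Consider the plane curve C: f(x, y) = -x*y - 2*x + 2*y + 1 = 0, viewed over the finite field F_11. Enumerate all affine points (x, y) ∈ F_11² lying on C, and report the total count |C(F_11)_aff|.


Affine F_11-points: {(0, 5), (1, 1), (3, 6), (4, 2), (5, 8), (6, 0), (7, 4), (8, 3), (9, 7), (10, 10)}; count = 10.

For each of the 121 pairs (x, y) ∈ F_11², evaluate f(x, y) mod 11. Record the zeros.
  x = 0: [0↦1, 1↦3, 2↦5, 3↦7, 4↦9, 5↦0, 6↦2, 7↦4, 8↦6, 9↦8, 10↦10]  zeros at y ∈ {5}
  x = 1: [0↦10, 1↦0, 2↦1, 3↦2, 4↦3, 5↦4, 6↦5, 7↦6, 8↦7, 9↦8, 10↦9]  zeros at y ∈ {1}
  x = 2: [0↦8, 1↦8, 2↦8, 3↦8, 4↦8, 5↦8, 6↦8, 7↦8, 8↦8, 9↦8, 10↦8]  zeros at y ∈ ∅
  x = 3: [0↦6, 1↦5, 2↦4, 3↦3, 4↦2, 5↦1, 6↦0, 7↦10, 8↦9, 9↦8, 10↦7]  zeros at y ∈ {6}
  x = 4: [0↦4, 1↦2, 2↦0, 3↦9, 4↦7, 5↦5, 6↦3, 7↦1, 8↦10, 9↦8, 10↦6]  zeros at y ∈ {2}
  x = 5: [0↦2, 1↦10, 2↦7, 3↦4, 4↦1, 5↦9, 6↦6, 7↦3, 8↦0, 9↦8, 10↦5]  zeros at y ∈ {8}
  x = 6: [0↦0, 1↦7, 2↦3, 3↦10, 4↦6, 5↦2, 6↦9, 7↦5, 8↦1, 9↦8, 10↦4]  zeros at y ∈ {0}
  x = 7: [0↦9, 1↦4, 2↦10, 3↦5, 4↦0, 5↦6, 6↦1, 7↦7, 8↦2, 9↦8, 10↦3]  zeros at y ∈ {4}
  x = 8: [0↦7, 1↦1, 2↦6, 3↦0, 4↦5, 5↦10, 6↦4, 7↦9, 8↦3, 9↦8, 10↦2]  zeros at y ∈ {3}
  x = 9: [0↦5, 1↦9, 2↦2, 3↦6, 4↦10, 5↦3, 6↦7, 7↦0, 8↦4, 9↦8, 10↦1]  zeros at y ∈ {7}
  x = 10: [0↦3, 1↦6, 2↦9, 3↦1, 4↦4, 5↦7, 6↦10, 7↦2, 8↦5, 9↦8, 10↦0]  zeros at y ∈ {10}
Collecting zeros: affine points = {(0, 5), (1, 1), (3, 6), (4, 2), (5, 8), (6, 0), (7, 4), (8, 3), (9, 7), (10, 10)}.
Total count |C(F_11)_aff| = 10.


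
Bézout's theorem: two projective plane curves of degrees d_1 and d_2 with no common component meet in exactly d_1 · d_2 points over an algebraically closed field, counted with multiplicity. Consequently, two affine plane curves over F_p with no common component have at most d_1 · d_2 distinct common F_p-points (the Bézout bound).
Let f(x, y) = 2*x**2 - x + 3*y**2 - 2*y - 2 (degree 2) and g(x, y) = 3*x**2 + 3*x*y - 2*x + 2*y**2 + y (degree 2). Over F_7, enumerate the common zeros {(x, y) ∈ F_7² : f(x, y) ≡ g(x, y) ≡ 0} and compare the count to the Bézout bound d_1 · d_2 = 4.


Common zeros: {(1, 1), (3, 2)}; count = 2; Bézout bound = 4.

deg(f) = 2, deg(g) = 2, so Bézout bound = 4.
Scan x ∈ F_7. For each x, list the y ∈ F_7 with f(x, y) ≡ 0 and those with g(x, y) ≡ 0 (mod 7); the common zeros in that column are the intersection.
  x = 0: f ≡ 0 at y ∈ {5}; g ≡ 0 at y ∈ {0, 3}; common: ∅.
  x = 1: f ≡ 0 at y ∈ {1, 2}; g ≡ 0 at y ∈ {1, 4}; common: {1}.
  x = 2: f ≡ 0 at y ∈ ∅; g ≡ 0 at y ∈ ∅; common: ∅.
  x = 3: f ≡ 0 at y ∈ {1, 2}; g ≡ 0 at y ∈ {0, 2}; common: {2}.
  x = 4: f ≡ 0 at y ∈ {5}; g ≡ 0 at y ∈ ∅; common: ∅.
  x = 5: f ≡ 0 at y ∈ ∅; g ≡ 0 at y ∈ {2, 4}; common: ∅.
  x = 6: f ≡ 0 at y ∈ ∅; g ≡ 0 at y ∈ ∅; common: ∅.
Collecting: common zeros = {(1, 1), (3, 2)}, so the count is 2.
Comparison with the Bézout bound: 2 ≤ 4 = deg(f)·deg(g), as expected for curves with no common component (the affine F_7-count falls short of the bound because intersections may lie at infinity, over extension fields, or carry multiplicity).


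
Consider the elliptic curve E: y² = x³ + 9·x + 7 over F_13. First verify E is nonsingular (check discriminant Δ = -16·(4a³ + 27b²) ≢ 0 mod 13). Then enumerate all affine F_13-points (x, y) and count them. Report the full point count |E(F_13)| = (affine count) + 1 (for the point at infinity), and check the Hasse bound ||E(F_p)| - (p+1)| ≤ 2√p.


Affine points = {(1, 2), (1, 11), (3, 3), (3, 10), (4, 4), (4, 9), (6, 2), (6, 11), (7, 6), (7, 7), (12, 6), (12, 7)}; affine count = 12; |E(F_13)| = 13.

Discriminant check: Δ ∝ 4a³ + 27b² = 4·9³ + 27·7² = 4·729 + 27·49 ≡ 1 (mod 13). Nonzero ⇒ E is nonsingular.
For each x ∈ F_13, compute rhs = x³ + 9·x + 7 mod 13, then count y ∈ F_13 with y² ≡ rhs.
  x = 0: rhs = 7, matching y values: none (0 points).
  x = 1: rhs = 4, matching y values: 2, 11 (2 points).
  x = 2: rhs = 7, matching y values: none (0 points).
  x = 3: rhs = 9, matching y values: 3, 10 (2 points).
  x = 4: rhs = 3, matching y values: 4, 9 (2 points).
  x = 5: rhs = 8, matching y values: none (0 points).
  x = 6: rhs = 4, matching y values: 2, 11 (2 points).
  x = 7: rhs = 10, matching y values: 6, 7 (2 points).
  x = 8: rhs = 6, matching y values: none (0 points).
  x = 9: rhs = 11, matching y values: none (0 points).
  x = 10: rhs = 5, matching y values: none (0 points).
  x = 11: rhs = 7, matching y values: none (0 points).
  x = 12: rhs = 10, matching y values: 6, 7 (2 points).
Total affine count: 12.
Full point count |E(F_13)| = 12 + 1 = 13.
Hasse bound: |13 − (13+1)| = |-1| = 1 ≤ 2√13 ≈ 7.2111 ✓.


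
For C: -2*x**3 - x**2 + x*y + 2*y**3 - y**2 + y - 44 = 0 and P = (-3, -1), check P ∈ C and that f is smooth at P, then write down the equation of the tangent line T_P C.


Tangent line at P: -49*x + 6*y - 141 = 0.

Step 1: f(-3, -1) = 0, so P lies on C.
Step 2: partial derivatives
  f_x(x, y) = -6*x**2 - 2*x + y, f_y(x, y) = x + 6*y**2 - 2*y + 1.
  f_x(P) = -49, f_y(P) = 6 (gradient nonzero, so P is smooth).
Step 3: tangent line at P: -49·(x − -3) + 6·(y − -1) = 0.
Expanding: -49*x + 6*y - 141 = 0.


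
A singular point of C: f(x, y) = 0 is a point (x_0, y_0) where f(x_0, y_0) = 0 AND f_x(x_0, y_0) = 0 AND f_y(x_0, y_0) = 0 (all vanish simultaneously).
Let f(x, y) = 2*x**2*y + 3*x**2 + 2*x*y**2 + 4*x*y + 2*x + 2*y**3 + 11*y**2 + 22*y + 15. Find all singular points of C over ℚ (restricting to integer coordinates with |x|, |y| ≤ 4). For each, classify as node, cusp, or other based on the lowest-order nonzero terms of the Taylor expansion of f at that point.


Singular points: {(1, -2)}; classification: node.

Compute partial derivatives:
  f_x = 4*x*y + 6*x + 2*y**2 + 4*y + 2.
  f_y = 2*x**2 + 4*x*y + 4*x + 6*y**2 + 22*y + 22.
Scan x_0 ∈ {−4, ..., 4}. For each x_0, f_y(x_0, y) is a polynomial in y; find its integer roots y ∈ {−4, ..., 4}, then test f_x and f at those candidates.
  x = -4: f_y(-4, y) = 6*y**2 + 6*y + 38; no integer root y with |y| ≤ 4.
  x = -3: f_y(-3, y) = 6*y**2 + 10*y + 28; no integer root y with |y| ≤ 4.
  x = -2: f_y(-2, y) = 6*y**2 + 14*y + 22; no integer root y with |y| ≤ 4.
  x = -1: f_y(-1, y) = 6*y**2 + 18*y + 20; no integer root y with |y| ≤ 4.
  x = 0: f_y(0, y) = 6*y**2 + 22*y + 22; no integer root y with |y| ≤ 4.
  x = 1: f_y(1, y) = 6*y**2 + 26*y + 28; vanishes at y ∈ {-2}. (1, -2): f_x = 0, f = 0 — SINGULAR.
  x = 2: f_y(2, y) = 6*y**2 + 30*y + 38; no integer root y with |y| ≤ 4.
  x = 3: f_y(3, y) = 6*y**2 + 34*y + 52; no integer root y with |y| ≤ 4.
  x = 4: f_y(4, y) = 6*y**2 + 38*y + 70; no integer root y with |y| ≤ 4.
Only singular point on the grid: (1, -2).
Classify: substitute x = 1 + u, y = -2 + v and expand: f = 2*u**2*v - u**2 + 2*u*v**2 + 2*v**3 + v**2.
No constant or linear terms (consistent with a singular point). Quadratic part: -u**2 + v**2. Cubic part: 2*u**2*v + 2*u*v**2 + 2*v**3.
The quadratic part v**2 - u**2 = (v − u)(v + u) splits into two distinct linear factors, so there are two distinct tangent lines y − -2 = ±(x − 1) — this is a node (ordinary double point).
Classification: node.


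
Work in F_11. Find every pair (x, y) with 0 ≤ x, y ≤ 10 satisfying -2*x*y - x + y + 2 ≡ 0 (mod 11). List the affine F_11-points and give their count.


Affine F_11-points: {(0, 9), (1, 1), (2, 0), (3, 2), (4, 6), (5, 7), (7, 3), (8, 4), (9, 8), (10, 10)}; count = 10.

For each of the 121 pairs (x, y) ∈ F_11², evaluate f(x, y) mod 11. Record the zeros.
  x = 0: [0↦2, 1↦3, 2↦4, 3↦5, 4↦6, 5↦7, 6↦8, 7↦9, 8↦10, 9↦0, 10↦1]  zeros at y ∈ {9}
  x = 1: [0↦1, 1↦0, 2↦10, 3↦9, 4↦8, 5↦7, 6↦6, 7↦5, 8↦4, 9↦3, 10↦2]  zeros at y ∈ {1}
  x = 2: [0↦0, 1↦8, 2↦5, 3↦2, 4↦10, 5↦7, 6↦4, 7↦1, 8↦9, 9↦6, 10↦3]  zeros at y ∈ {0}
  x = 3: [0↦10, 1↦5, 2↦0, 3↦6, 4↦1, 5↦7, 6↦2, 7↦8, 8↦3, 9↦9, 10↦4]  zeros at y ∈ {2}
  x = 4: [0↦9, 1↦2, 2↦6, 3↦10, 4↦3, 5↦7, 6↦0, 7↦4, 8↦8, 9↦1, 10↦5]  zeros at y ∈ {6}
  x = 5: [0↦8, 1↦10, 2↦1, 3↦3, 4↦5, 5↦7, 6↦9, 7↦0, 8↦2, 9↦4, 10↦6]  zeros at y ∈ {7}
  x = 6: [0↦7, 1↦7, 2↦7, 3↦7, 4↦7, 5↦7, 6↦7, 7↦7, 8↦7, 9↦7, 10↦7]  zeros at y ∈ ∅
  x = 7: [0↦6, 1↦4, 2↦2, 3↦0, 4↦9, 5↦7, 6↦5, 7↦3, 8↦1, 9↦10, 10↦8]  zeros at y ∈ {3}
  x = 8: [0↦5, 1↦1, 2↦8, 3↦4, 4↦0, 5↦7, 6↦3, 7↦10, 8↦6, 9↦2, 10↦9]  zeros at y ∈ {4}
  x = 9: [0↦4, 1↦9, 2↦3, 3↦8, 4↦2, 5↦7, 6↦1, 7↦6, 8↦0, 9↦5, 10↦10]  zeros at y ∈ {8}
  x = 10: [0↦3, 1↦6, 2↦9, 3↦1, 4↦4, 5↦7, 6↦10, 7↦2, 8↦5, 9↦8, 10↦0]  zeros at y ∈ {10}
Collecting zeros: affine points = {(0, 9), (1, 1), (2, 0), (3, 2), (4, 6), (5, 7), (7, 3), (8, 4), (9, 8), (10, 10)}.
Total count |C(F_11)_aff| = 10.


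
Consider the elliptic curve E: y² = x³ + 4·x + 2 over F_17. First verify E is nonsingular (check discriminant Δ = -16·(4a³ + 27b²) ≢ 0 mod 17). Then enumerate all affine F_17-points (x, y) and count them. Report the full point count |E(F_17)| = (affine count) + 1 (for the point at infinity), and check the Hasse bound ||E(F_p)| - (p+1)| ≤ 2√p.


Affine points = {(0, 6), (0, 11), (2, 1), (2, 16), (6, 2), (6, 15), (7, 4), (7, 13), (8, 6), (8, 11), (9, 6), (9, 11), (11, 0)}; affine count = 13; |E(F_17)| = 14.

Discriminant check: Δ ∝ 4a³ + 27b² = 4·4³ + 27·2² = 4·64 + 27·4 ≡ 7 (mod 17). Nonzero ⇒ E is nonsingular.
For each x ∈ F_17, compute rhs = x³ + 4·x + 2 mod 17, then count y ∈ F_17 with y² ≡ rhs.
  x = 0: rhs = 2, matching y values: 6, 11 (2 points).
  x = 1: rhs = 7, matching y values: none (0 points).
  x = 2: rhs = 1, matching y values: 1, 16 (2 points).
  x = 3: rhs = 7, matching y values: none (0 points).
  x = 4: rhs = 14, matching y values: none (0 points).
  x = 5: rhs = 11, matching y values: none (0 points).
  x = 6: rhs = 4, matching y values: 2, 15 (2 points).
  x = 7: rhs = 16, matching y values: 4, 13 (2 points).
  x = 8: rhs = 2, matching y values: 6, 11 (2 points).
  x = 9: rhs = 2, matching y values: 6, 11 (2 points).
  x = 10: rhs = 5, matching y values: none (0 points).
  x = 11: rhs = 0, matching y values: 0 (1 points).
  x = 12: rhs = 10, matching y values: none (0 points).
  x = 13: rhs = 7, matching y values: none (0 points).
  x = 14: rhs = 14, matching y values: none (0 points).
  x = 15: rhs = 3, matching y values: none (0 points).
  x = 16: rhs = 14, matching y values: none (0 points).
Total affine count: 13.
Full point count |E(F_17)| = 13 + 1 = 14.
Hasse bound: |14 − (17+1)| = |-4| = 4 ≤ 2√17 ≈ 8.2462 ✓.


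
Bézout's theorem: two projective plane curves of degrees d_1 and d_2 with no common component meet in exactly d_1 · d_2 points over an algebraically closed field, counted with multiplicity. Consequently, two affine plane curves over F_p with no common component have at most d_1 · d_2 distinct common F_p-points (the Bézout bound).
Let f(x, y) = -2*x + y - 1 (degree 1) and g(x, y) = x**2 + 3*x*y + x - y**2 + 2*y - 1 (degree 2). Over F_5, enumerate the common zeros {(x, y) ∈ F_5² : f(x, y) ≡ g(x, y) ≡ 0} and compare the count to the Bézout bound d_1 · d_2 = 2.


Common zeros: {(0, 1), (2, 0)}; count = 2; Bézout bound = 2.

deg(f) = 1, deg(g) = 2, so Bézout bound = 2.
Scan x ∈ F_5. For each x, list the y ∈ F_5 with f(x, y) ≡ 0 and those with g(x, y) ≡ 0 (mod 5); the common zeros in that column are the intersection.
  x = 0: f ≡ 0 at y ∈ {1}; g ≡ 0 at y ∈ {1}; common: {1}.
  x = 1: f ≡ 0 at y ∈ {3}; g ≡ 0 at y ∈ {1, 4}; common: ∅.
  x = 2: f ≡ 0 at y ∈ {0}; g ≡ 0 at y ∈ {0, 3}; common: {0}.
  x = 3: f ≡ 0 at y ∈ {2}; g ≡ 0 at y ∈ {3}; common: ∅.
  x = 4: f ≡ 0 at y ∈ {4}; g ≡ 0 at y ∈ ∅; common: ∅.
Collecting: common zeros = {(0, 1), (2, 0)}, so the count is 2.
Comparison with the Bézout bound: 2 ≤ 2 = deg(f)·deg(g), as expected for curves with no common component (the bound is attained).


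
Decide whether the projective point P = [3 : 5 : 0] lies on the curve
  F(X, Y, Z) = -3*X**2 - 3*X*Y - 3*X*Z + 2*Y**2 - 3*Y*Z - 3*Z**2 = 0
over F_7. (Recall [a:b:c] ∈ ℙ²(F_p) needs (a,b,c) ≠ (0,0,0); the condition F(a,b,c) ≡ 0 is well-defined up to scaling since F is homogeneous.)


F(3,5,0) ≡ 6 (mod 7); P is NOT on the curve.

Evaluate F(3, 5, 0) term-by-term (mod 7).
  -3*X**2 ↦ -3·9·1·1 = -27
  -3*X*Y ↦ -3·3·5·1 = -45
  -3*X*Z ↦ -3·3·1·0 = 0
  2*Y**2 ↦ 2·1·25·1 = 50
  -3*Y*Z ↦ -3·1·5·0 = 0
  -3*Z**2 ↦ -3·1·1·0 = 0
Sum: F(3, 5, 0) = (-27) + (-45) + (0) + (50) + (0) + (0) = -22.
Reducing mod 7: -22 ≡ 6 (mod 7).
Since F(a, b, c) ≡ 6 ≠ 0 (mod 7), P does NOT lie on the curve.


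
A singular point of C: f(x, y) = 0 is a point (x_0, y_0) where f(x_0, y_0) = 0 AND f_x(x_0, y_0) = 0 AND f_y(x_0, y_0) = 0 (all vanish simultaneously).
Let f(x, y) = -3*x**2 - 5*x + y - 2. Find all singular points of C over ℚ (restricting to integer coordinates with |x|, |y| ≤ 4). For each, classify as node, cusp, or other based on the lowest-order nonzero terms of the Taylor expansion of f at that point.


No singular points in the scanned grid; C is smooth there.

Compute partial derivatives:
  f_x = -6*x - 5.
  f_y = 1.
f_y = 1 is a nonzero constant, so f_y never vanishes: no point (x, y) can satisfy f = f_x = f_y = 0. In particular no (x, y) ∈ {−4, ..., 4}² is singular; the curve is smooth.


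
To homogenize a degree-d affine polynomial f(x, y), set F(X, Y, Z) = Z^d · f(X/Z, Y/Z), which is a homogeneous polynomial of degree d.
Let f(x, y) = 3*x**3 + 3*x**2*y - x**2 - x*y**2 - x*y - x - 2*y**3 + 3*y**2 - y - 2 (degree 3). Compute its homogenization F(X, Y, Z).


F(X, Y, Z) = 3*X**3 + 3*X**2*Y - X**2*Z - X*Y**2 - X*Y*Z - X*Z**2 - 2*Y**3 + 3*Y**2*Z - Y*Z**2 - 2*Z**3

deg(f) = 3.
Substitute x = X/Z, y = Y/Z into f, then multiply by Z^3.
  monomial 3·x^3·y^0 ↦ 3·X^3·Y^0·Z^0.
  monomial 3·x^2·y^1 ↦ 3·X^2·Y^1·Z^0.
  monomial -1·x^2·y^0 ↦ -1·X^2·Y^0·Z^1.
  monomial -1·x^1·y^2 ↦ -1·X^1·Y^2·Z^0.
  monomial -1·x^1·y^1 ↦ -1·X^1·Y^1·Z^1.
  monomial -1·x^1·y^0 ↦ -1·X^1·Y^0·Z^2.
  monomial -2·x^0·y^3 ↦ -2·X^0·Y^3·Z^0.
  monomial 3·x^0·y^2 ↦ 3·X^0·Y^2·Z^1.
  monomial -1·x^0·y^1 ↦ -1·X^0·Y^1·Z^2.
  monomial -2·x^0·y^0 ↦ -2·X^0·Y^0·Z^3.
Collecting: F(X, Y, Z) = 3*X**3 + 3*X**2*Y - X**2*Z - X*Y**2 - X*Y*Z - X*Z**2 - 2*Y**3 + 3*Y**2*Z - Y*Z**2 - 2*Z**3.


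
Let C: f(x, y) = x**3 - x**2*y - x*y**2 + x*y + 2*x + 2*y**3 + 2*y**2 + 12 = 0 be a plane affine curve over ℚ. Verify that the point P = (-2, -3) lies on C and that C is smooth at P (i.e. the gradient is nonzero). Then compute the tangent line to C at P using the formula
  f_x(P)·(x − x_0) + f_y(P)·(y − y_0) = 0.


Tangent line at P: -10*x + 24*y + 52 = 0.

Step 1: f(-2, -3) = 0, so P lies on C.
Step 2: partial derivatives
  f_x(x, y) = 3*x**2 - 2*x*y - y**2 + y + 2, f_y(x, y) = -x**2 - 2*x*y + x + 6*y**2 + 4*y.
  f_x(P) = -10, f_y(P) = 24 (gradient nonzero, so P is smooth).
Step 3: tangent line at P: -10·(x − -2) + 24·(y − -3) = 0.
Expanding: -10*x + 24*y + 52 = 0.
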